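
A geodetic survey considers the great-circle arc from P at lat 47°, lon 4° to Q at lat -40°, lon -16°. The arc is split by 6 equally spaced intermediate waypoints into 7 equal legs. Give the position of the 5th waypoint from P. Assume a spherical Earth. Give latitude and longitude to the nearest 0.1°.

Convert each endpoint to a unit vector on the sphere (x = cos φ cos λ, y = cos φ sin λ, z = sin φ).
The central angle between the endpoints is δ = arccos(p₁·p₂) ≈ 1.550 rad (88.8°).
Interpolate at f = 5/7 with slerp weights a = sin((1−f)δ)/sin δ ≈ 0.429, b = sin(fδ)/sin δ ≈ 0.895.
p = a·p₁ + b·p₂ ≈ (0.950, -0.169, -0.262); φ = arcsin(p_z) ≈ -15.16°, λ = atan2(p_y, p_x) ≈ -10.05°.

≈ lat -15.2°, lon -10.1°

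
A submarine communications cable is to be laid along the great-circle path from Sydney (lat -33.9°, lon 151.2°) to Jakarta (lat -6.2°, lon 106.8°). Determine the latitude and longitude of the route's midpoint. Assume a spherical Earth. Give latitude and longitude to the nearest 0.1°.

≈ lat -21.5°, lon 126.9°

Write both endpoints as unit vectors p₁, p₂ with components (cos φ cos λ, cos φ sin λ, sin φ).
The central angle between the endpoints is δ = arccos(p₁·p₂) ≈ 0.863 rad (49.5°).
Interpolate at f = 1/2 with slerp weights a = sin((1−f)δ)/sin δ ≈ 0.551, b = sin(fδ)/sin δ ≈ 0.551.
p = a·p₁ + b·p₂ ≈ (-0.559, 0.744, -0.367); φ = arcsin(p_z) ≈ -21.50°, λ = atan2(p_y, p_x) ≈ 126.90°.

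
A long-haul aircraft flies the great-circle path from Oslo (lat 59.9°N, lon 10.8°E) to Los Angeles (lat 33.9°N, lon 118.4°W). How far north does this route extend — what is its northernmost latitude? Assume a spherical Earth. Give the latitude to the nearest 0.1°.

The great circle lies in the plane with unit normal n̂ = (p₁ × p₂)/|p₁ × p₂|.
Here n̂_z ≈ -0.331; the vertex latitude is φ_max = arccos|n̂_z| ≈ 70.7°.
Check via Clairaut: cos φ_max = |cos φ₁| · sin C = cos(59.9°)·sin(41.2°) ≈ 0.331, again giving ≈ 70.7°.

≈ 70.7°N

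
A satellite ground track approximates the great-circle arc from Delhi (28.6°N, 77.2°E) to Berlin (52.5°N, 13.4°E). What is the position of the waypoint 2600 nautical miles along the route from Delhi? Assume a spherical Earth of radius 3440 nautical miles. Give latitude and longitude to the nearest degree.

The haversine formula gives a central angle δ ≈ 0.907 rad (52.0°) between the endpoints. The total great-circle distance is δ·R ≈ 0.907 × 3440 ≈ 3122 nmi, so the target fraction is f = 2600/3122 ≈ 0.833.
Interpolate at f ≈ 0.833 with slerp weights a = sin((1−f)δ)/sin δ ≈ 0.192, b = sin(fδ)/sin δ ≈ 0.870.
p = a·p₁ + b·p₂ ≈ (0.553, 0.287, 0.782); φ = arcsin(p_z) ≈ 51.48°, λ = atan2(p_y, p_x) ≈ 27.43°.

≈ 51°N, 27°E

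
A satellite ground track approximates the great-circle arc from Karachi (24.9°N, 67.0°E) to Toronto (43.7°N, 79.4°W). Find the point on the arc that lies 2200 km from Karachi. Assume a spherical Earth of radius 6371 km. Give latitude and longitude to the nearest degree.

The haversine formula gives a central angle δ ≈ 1.829 rad (104.8°) between the endpoints. The total great-circle distance is δ·R ≈ 1.829 × 6371 ≈ 11652 km, so the target fraction is f = 2200/11652 ≈ 0.189.
Interpolate at f ≈ 0.189 with slerp weights a = sin((1−f)δ)/sin δ ≈ 1.030, b = sin(fδ)/sin δ ≈ 0.350.
p = a·p₁ + b·p₂ ≈ (0.412, 0.611, 0.676); φ = arcsin(p_z) ≈ 42.51°, λ = atan2(p_y, p_x) ≈ 56.05°.

≈ 43°N, 56°E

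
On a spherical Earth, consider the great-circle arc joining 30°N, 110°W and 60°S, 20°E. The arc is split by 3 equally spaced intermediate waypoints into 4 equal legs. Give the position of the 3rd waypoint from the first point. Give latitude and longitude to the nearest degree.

≈ 54°S, 44°W

The haversine formula gives a central angle δ ≈ 2.362 rad (135.3°) between the endpoints.
Interpolate at f = 3/4 with slerp weights a = sin((1−f)δ)/sin δ ≈ 0.792, b = sin(fδ)/sin δ ≈ 1.394.
p = a·p₁ + b·p₂ ≈ (0.420, -0.406, -0.811); φ = arcsin(p_z) ≈ -54.22°, λ = atan2(p_y, p_x) ≈ -44.02°.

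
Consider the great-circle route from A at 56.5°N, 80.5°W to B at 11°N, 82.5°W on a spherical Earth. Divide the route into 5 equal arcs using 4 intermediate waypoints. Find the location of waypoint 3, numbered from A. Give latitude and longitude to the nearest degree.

≈ 29°N, 82°W

Write both endpoints as unit vectors p₁, p₂ with components (cos φ cos λ, cos φ sin λ, sin φ).
The central angle between the endpoints is δ = arccos(p₁·p₂) ≈ 0.795 rad (45.5°).
Interpolate at f = 3/5 with slerp weights a = sin((1−f)δ)/sin δ ≈ 0.438, b = sin(fδ)/sin δ ≈ 0.643.
p = a·p₁ + b·p₂ ≈ (0.122, -0.864, 0.488); φ = arcsin(p_z) ≈ 29.20°, λ = atan2(p_y, p_x) ≈ -81.95°.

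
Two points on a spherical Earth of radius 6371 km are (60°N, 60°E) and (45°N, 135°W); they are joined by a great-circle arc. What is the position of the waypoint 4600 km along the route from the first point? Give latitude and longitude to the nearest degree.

Convert each endpoint to a unit vector on the sphere (x = cos φ cos λ, y = cos φ sin λ, z = sin φ).
The central angle between the endpoints is δ = arccos(p₁·p₂) ≈ 1.297 rad (74.3°). The total great-circle distance is δ·R ≈ 1.297 × 6371 ≈ 8260 km, so the target fraction is f = 4600/8260 ≈ 0.557.
Interpolate at f ≈ 0.557 with slerp weights a = sin((1−f)δ)/sin δ ≈ 0.565, b = sin(fδ)/sin δ ≈ 0.687.
p = a·p₁ + b·p₂ ≈ (-0.202, -0.099, 0.974); φ = arcsin(p_z) ≈ 77.00°, λ = atan2(p_y, p_x) ≈ -153.94°.

≈ (77°N, 154°W)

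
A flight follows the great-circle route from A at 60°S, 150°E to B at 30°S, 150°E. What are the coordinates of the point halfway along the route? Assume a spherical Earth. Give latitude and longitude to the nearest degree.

≈ 45°S, 150°E

The haversine formula gives a central angle δ ≈ 0.524 rad (30.0°) between the endpoints.
Interpolate at f = 1/2 with slerp weights a = sin((1−f)δ)/sin δ ≈ 0.518, b = sin(fδ)/sin δ ≈ 0.518.
p = a·p₁ + b·p₂ ≈ (-0.612, 0.354, -0.707); φ = arcsin(p_z) ≈ -45.00°, λ = atan2(p_y, p_x) ≈ 150.00°.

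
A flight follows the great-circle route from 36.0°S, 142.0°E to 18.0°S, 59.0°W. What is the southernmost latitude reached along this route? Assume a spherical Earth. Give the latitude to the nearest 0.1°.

The great circle lies in the plane with unit normal n̂ = (p₁ × p₂)/|p₁ × p₂|.
Here n̂_z ≈ +0.327; the vertex latitude is φ_max = arccos|n̂_z| ≈ 70.9°.

≈ 70.9°S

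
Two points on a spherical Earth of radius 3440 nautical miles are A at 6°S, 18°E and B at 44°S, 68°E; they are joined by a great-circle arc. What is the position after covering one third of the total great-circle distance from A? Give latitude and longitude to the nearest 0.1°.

Convert each endpoint to a unit vector on the sphere (x = cos φ cos λ, y = cos φ sin λ, z = sin φ).
The central angle between the endpoints is δ = arccos(p₁·p₂) ≈ 1.009 rad (57.8°).
Interpolate at f = 1/3 with slerp weights a = sin((1−f)δ)/sin δ ≈ 0.736, b = sin(fδ)/sin δ ≈ 0.390.
p = a·p₁ + b·p₂ ≈ (0.801, 0.486, -0.348); φ = arcsin(p_z) ≈ -20.36°, λ = atan2(p_y, p_x) ≈ 31.25°.

≈ 20.4°S, 31.3°E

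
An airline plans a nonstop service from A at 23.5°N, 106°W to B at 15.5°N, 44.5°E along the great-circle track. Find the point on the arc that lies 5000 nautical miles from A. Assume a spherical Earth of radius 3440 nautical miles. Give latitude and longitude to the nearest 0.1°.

≈ 48.7°N, 1.6°E

Convert each endpoint to a unit vector on the sphere (x = cos φ cos λ, y = cos φ sin λ, z = sin φ).
The central angle between the endpoints is δ = arccos(p₁·p₂) ≈ 2.295 rad (131.5°). The total great-circle distance is δ·R ≈ 2.295 × 3440 ≈ 7895 nmi, so the target fraction is f = 5000/7895 ≈ 0.633.
Interpolate at f ≈ 0.633 with slerp weights a = sin((1−f)δ)/sin δ ≈ 0.996, b = sin(fδ)/sin δ ≈ 1.326.
p = a·p₁ + b·p₂ ≈ (0.660, 0.018, 0.751); φ = arcsin(p_z) ≈ 48.71°, λ = atan2(p_y, p_x) ≈ 1.56°.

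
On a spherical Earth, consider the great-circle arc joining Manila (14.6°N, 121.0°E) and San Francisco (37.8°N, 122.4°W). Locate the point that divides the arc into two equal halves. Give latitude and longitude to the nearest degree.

≈ (43°N, 170°E)

Convert each endpoint to a unit vector on the sphere (x = cos φ cos λ, y = cos φ sin λ, z = sin φ).
The central angle between the endpoints is δ = arccos(p₁·p₂) ≈ 1.760 rad (100.8°).
Interpolate at f = 1/2 with slerp weights a = sin((1−f)δ)/sin δ ≈ 0.785, b = sin(fδ)/sin δ ≈ 0.785.
p = a·p₁ + b·p₂ ≈ (-0.723, 0.127, 0.679); φ = arcsin(p_z) ≈ 42.74°, λ = atan2(p_y, p_x) ≈ 170.01°.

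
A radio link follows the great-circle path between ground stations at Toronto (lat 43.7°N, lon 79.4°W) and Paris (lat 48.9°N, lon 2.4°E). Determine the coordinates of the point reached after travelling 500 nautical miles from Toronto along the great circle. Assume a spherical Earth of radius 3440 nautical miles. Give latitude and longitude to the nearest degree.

Write both endpoints as unit vectors p₁, p₂ with components (cos φ cos λ, cos φ sin λ, sin φ).
The central angle between the endpoints is δ = arccos(p₁·p₂) ≈ 0.942 rad (54.0°). The total great-circle distance is δ·R ≈ 0.942 × 3440 ≈ 3239 nmi, so the target fraction is f = 500/3239 ≈ 0.154.
Interpolate at f ≈ 0.154 with slerp weights a = sin((1−f)δ)/sin δ ≈ 0.884, b = sin(fδ)/sin δ ≈ 0.179.
p = a·p₁ + b·p₂ ≈ (0.235, -0.623, 0.746); φ = arcsin(p_z) ≈ 48.22°, λ = atan2(p_y, p_x) ≈ -69.32°.

≈ lat 48°N, lon 69°W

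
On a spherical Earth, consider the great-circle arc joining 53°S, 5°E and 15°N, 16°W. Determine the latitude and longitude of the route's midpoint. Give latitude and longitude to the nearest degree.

The haversine formula gives a central angle δ ≈ 1.228 rad (70.4°) between the endpoints.
Interpolate at f = 1/2 with slerp weights a = sin((1−f)δ)/sin δ ≈ 0.612, b = sin(fδ)/sin δ ≈ 0.612.
p = a·p₁ + b·p₂ ≈ (0.935, -0.131, -0.330); φ = arcsin(p_z) ≈ -19.28°, λ = atan2(p_y, p_x) ≈ -7.96°.

≈ 19°S, 8°W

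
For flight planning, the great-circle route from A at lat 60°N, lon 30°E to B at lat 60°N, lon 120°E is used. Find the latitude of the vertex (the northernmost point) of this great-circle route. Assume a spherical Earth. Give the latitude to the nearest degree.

The great circle lies in the plane with unit normal n̂ = (p₁ × p₂)/|p₁ × p₂|.
Here n̂_z ≈ +0.378; the vertex latitude is φ_max = arccos|n̂_z| ≈ 67.8°.
Check via Clairaut: cos φ_max = |cos φ₁| · sin C = cos(60.0°)·sin(49.1°) ≈ 0.378, again giving ≈ 67.8°.

≈ 68°N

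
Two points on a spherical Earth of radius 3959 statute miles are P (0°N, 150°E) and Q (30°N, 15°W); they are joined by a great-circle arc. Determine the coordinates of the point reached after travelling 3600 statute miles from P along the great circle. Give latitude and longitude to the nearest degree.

Write both endpoints as unit vectors p₁, p₂ with components (cos φ cos λ, cos φ sin λ, sin φ).
The central angle between the endpoints is δ = arccos(p₁·p₂) ≈ 2.562 rad (146.8°). The total great-circle distance is δ·R ≈ 2.562 × 3959 ≈ 10142 mi, so the target fraction is f = 3600/10142 ≈ 0.355.
Interpolate at f ≈ 0.355 with slerp weights a = sin((1−f)δ)/sin δ ≈ 1.819, b = sin(fδ)/sin δ ≈ 1.440.
p = a·p₁ + b·p₂ ≈ (-0.371, 0.587, 0.720); φ = arcsin(p_z) ≈ 46.06°, λ = atan2(p_y, p_x) ≈ 122.28°.

≈ (46°N, 122°E)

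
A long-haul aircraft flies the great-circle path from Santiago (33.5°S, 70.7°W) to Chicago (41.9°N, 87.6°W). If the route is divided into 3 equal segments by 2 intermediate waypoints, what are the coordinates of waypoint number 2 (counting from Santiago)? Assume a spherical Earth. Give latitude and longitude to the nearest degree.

≈ (17°N, 81°W)

Convert each endpoint to a unit vector on the sphere (x = cos φ cos λ, y = cos φ sin λ, z = sin φ).
The central angle between the endpoints is δ = arccos(p₁·p₂) ≈ 1.344 rad (77.0°).
Interpolate at f = 2/3 with slerp weights a = sin((1−f)δ)/sin δ ≈ 0.444, b = sin(fδ)/sin δ ≈ 0.801.
p = a·p₁ + b·p₂ ≈ (0.147, -0.946, 0.290); φ = arcsin(p_z) ≈ 16.85°, λ = atan2(p_y, p_x) ≈ -81.14°.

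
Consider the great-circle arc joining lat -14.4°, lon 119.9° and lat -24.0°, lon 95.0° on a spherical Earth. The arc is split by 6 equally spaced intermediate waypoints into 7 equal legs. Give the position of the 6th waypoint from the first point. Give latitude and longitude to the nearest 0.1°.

≈ lat -22.9°, lon 98.7°

Convert each endpoint to a unit vector on the sphere (x = cos φ cos λ, y = cos φ sin λ, z = sin φ).
The central angle between the endpoints is δ = arccos(p₁·p₂) ≈ 0.442 rad (25.3°).
Interpolate at f = 6/7 with slerp weights a = sin((1−f)δ)/sin δ ≈ 0.148, b = sin(fδ)/sin δ ≈ 0.865.
p = a·p₁ + b·p₂ ≈ (-0.140, 0.911, -0.388); φ = arcsin(p_z) ≈ -22.85°, λ = atan2(p_y, p_x) ≈ 98.74°.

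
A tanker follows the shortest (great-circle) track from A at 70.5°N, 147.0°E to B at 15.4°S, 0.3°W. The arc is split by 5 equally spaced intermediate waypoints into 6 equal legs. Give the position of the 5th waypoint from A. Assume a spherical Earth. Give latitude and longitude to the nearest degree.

≈ 4°N, 4°E

Write both endpoints as unit vectors p₁, p₂ with components (cos φ cos λ, cos φ sin λ, sin φ).
The central angle between the endpoints is δ = arccos(p₁·p₂) ≈ 2.119 rad (121.4°).
Interpolate at f = 5/6 with slerp weights a = sin((1−f)δ)/sin δ ≈ 0.405, b = sin(fδ)/sin δ ≈ 1.149.
p = a·p₁ + b·p₂ ≈ (0.995, 0.068, 0.077); φ = arcsin(p_z) ≈ 4.40°, λ = atan2(p_y, p_x) ≈ 3.90°.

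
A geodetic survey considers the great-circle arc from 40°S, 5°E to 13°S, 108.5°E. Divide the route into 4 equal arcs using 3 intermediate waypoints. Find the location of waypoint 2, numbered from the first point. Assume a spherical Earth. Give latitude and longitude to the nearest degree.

The haversine formula gives a central angle δ ≈ 1.600 rad (91.7°) between the endpoints.
Interpolate at f = 2/4 with slerp weights a = sin((1−f)δ)/sin δ ≈ 0.718, b = sin(fδ)/sin δ ≈ 0.718.
p = a·p₁ + b·p₂ ≈ (0.326, 0.711, -0.623); φ = arcsin(p_z) ≈ -38.53°, λ = atan2(p_y, p_x) ≈ 65.38°.

≈ 39°S, 65°E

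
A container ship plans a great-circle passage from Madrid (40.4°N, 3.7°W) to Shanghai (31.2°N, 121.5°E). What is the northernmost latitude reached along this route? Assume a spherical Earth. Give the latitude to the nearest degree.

The great circle lies in the plane with unit normal n̂ = (p₁ × p₂)/|p₁ × p₂|.
Here n̂_z ≈ +0.533; the vertex latitude is φ_max = arccos|n̂_z| ≈ 57.8°.
Check via Clairaut: cos φ_max = |cos φ₁| · sin C = cos(40.4°)·sin(44.4°) ≈ 0.533, again giving ≈ 57.8°.

≈ 58°N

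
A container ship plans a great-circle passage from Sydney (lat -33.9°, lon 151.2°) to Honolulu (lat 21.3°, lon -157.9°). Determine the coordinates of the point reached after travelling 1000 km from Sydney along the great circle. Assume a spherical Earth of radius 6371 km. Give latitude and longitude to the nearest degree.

From cos δ = sin φ₁ sin φ₂ + cos φ₁ cos φ₂ cos Δλ, the central angle is δ ≈ 1.282 rad (73.4°). The total great-circle distance is δ·R ≈ 1.282 × 6371 ≈ 8166 km, so the target fraction is f = 1000/8166 ≈ 0.122.
Interpolate at f ≈ 0.122 with slerp weights a = sin((1−f)δ)/sin δ ≈ 0.941, b = sin(fδ)/sin δ ≈ 0.163.
p = a·p₁ + b·p₂ ≈ (-0.825, 0.319, -0.466); φ = arcsin(p_z) ≈ -27.76°, λ = atan2(p_y, p_x) ≈ 158.86°.

≈ lat -28°, lon 159°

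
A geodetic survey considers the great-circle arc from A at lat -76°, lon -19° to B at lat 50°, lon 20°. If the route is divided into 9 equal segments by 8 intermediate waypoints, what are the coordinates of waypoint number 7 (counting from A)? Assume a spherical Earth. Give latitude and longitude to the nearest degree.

Convert each endpoint to a unit vector on the sphere (x = cos φ cos λ, y = cos φ sin λ, z = sin φ).
The central angle between the endpoints is δ = arccos(p₁·p₂) ≈ 2.243 rad (128.5°).
Interpolate at f = 7/9 with slerp weights a = sin((1−f)δ)/sin δ ≈ 0.611, b = sin(fδ)/sin δ ≈ 1.259.
p = a·p₁ + b·p₂ ≈ (0.900, 0.229, 0.371); φ = arcsin(p_z) ≈ 21.81°, λ = atan2(p_y, p_x) ≈ 14.25°.

≈ lat 22°, lon 14°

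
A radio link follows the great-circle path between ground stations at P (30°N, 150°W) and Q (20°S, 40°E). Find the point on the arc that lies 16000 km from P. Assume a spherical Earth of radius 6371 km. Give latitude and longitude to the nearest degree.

Write both endpoints as unit vectors p₁, p₂ with components (cos φ cos λ, cos φ sin λ, sin φ).
The central angle between the endpoints is δ = arccos(p₁·p₂) ≈ 2.906 rad (166.5°). The total great-circle distance is δ·R ≈ 2.906 × 6371 ≈ 18516 km, so the target fraction is f = 16000/18516 ≈ 0.864.
Interpolate at f ≈ 0.864 with slerp weights a = sin((1−f)δ)/sin δ ≈ 1.650, b = sin(fδ)/sin δ ≈ 2.528.
p = a·p₁ + b·p₂ ≈ (0.582, 0.812, -0.039); φ = arcsin(p_z) ≈ -2.26°, λ = atan2(p_y, p_x) ≈ 54.38°.

≈ (2°S, 54°E)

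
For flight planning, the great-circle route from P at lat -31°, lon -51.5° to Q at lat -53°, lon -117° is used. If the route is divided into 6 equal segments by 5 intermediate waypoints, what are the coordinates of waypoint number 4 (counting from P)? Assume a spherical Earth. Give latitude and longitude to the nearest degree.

Write both endpoints as unit vectors p₁, p₂ with components (cos φ cos λ, cos φ sin λ, sin φ).
The central angle between the endpoints is δ = arccos(p₁·p₂) ≈ 0.895 rad (51.3°).
Interpolate at f = 4/6 with slerp weights a = sin((1−f)δ)/sin δ ≈ 0.377, b = sin(fδ)/sin δ ≈ 0.720.
p = a·p₁ + b·p₂ ≈ (0.004, -0.639, -0.769); φ = arcsin(p_z) ≈ -50.29°, λ = atan2(p_y, p_x) ≈ -89.62°.

≈ lat -50°, lon -90°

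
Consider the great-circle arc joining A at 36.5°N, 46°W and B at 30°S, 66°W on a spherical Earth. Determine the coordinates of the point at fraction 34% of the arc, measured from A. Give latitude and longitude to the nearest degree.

The haversine formula gives a central angle δ ≈ 1.206 rad (69.1°) between the endpoints.
Interpolate at f = 0.34 with slerp weights a = sin((1−f)δ)/sin δ ≈ 0.765, b = sin(fδ)/sin δ ≈ 0.427.
p = a·p₁ + b·p₂ ≈ (0.577, -0.780, 0.242); φ = arcsin(p_z) ≈ 13.98°, λ = atan2(p_y, p_x) ≈ -53.48°.

≈ 14°N, 53°W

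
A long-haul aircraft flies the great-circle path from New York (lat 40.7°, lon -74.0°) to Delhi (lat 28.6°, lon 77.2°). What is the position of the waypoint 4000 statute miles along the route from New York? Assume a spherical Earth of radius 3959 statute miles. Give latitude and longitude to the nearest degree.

≈ lat 67°, lon 30°

The haversine formula gives a central angle δ ≈ 1.845 rad (105.7°) between the endpoints. The total great-circle distance is δ·R ≈ 1.845 × 3959 ≈ 7306 mi, so the target fraction is f = 4000/7306 ≈ 0.548.
Interpolate at f ≈ 0.548 with slerp weights a = sin((1−f)δ)/sin δ ≈ 0.770, b = sin(fδ)/sin δ ≈ 0.880.
p = a·p₁ + b·p₂ ≈ (0.332, 0.192, 0.923); φ = arcsin(p_z) ≈ 67.44°, λ = atan2(p_y, p_x) ≈ 30.05°.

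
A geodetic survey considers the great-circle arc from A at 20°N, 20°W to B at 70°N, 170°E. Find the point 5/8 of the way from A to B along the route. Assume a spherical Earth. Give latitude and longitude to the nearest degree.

≈ 76°N, 32°W

Convert each endpoint to a unit vector on the sphere (x = cos φ cos λ, y = cos φ sin λ, z = sin φ).
The central angle between the endpoints is δ = arccos(p₁·p₂) ≈ 1.566 rad (89.7°).
Interpolate at f = 5/8 with slerp weights a = sin((1−f)δ)/sin δ ≈ 0.554, b = sin(fδ)/sin δ ≈ 0.830.
p = a·p₁ + b·p₂ ≈ (0.210, -0.129, 0.969); φ = arcsin(p_z) ≈ 75.75°, λ = atan2(p_y, p_x) ≈ -31.55°.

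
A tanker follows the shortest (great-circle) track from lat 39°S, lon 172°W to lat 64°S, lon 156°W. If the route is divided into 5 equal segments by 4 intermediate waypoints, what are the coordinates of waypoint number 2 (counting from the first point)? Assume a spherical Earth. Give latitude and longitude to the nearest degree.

Write both endpoints as unit vectors p₁, p₂ with components (cos φ cos λ, cos φ sin λ, sin φ).
The central angle between the endpoints is δ = arccos(p₁·p₂) ≈ 0.467 rad (26.7°).
Interpolate at f = 2/5 with slerp weights a = sin((1−f)δ)/sin δ ≈ 0.614, b = sin(fδ)/sin δ ≈ 0.412.
p = a·p₁ + b·p₂ ≈ (-0.638, -0.140, -0.757); φ = arcsin(p_z) ≈ -49.23°, λ = atan2(p_y, p_x) ≈ -167.62°.

≈ lat 49°S, lon 168°W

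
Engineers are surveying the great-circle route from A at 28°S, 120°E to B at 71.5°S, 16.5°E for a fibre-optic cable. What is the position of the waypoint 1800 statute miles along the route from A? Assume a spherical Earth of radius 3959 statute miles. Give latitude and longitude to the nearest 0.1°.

The haversine formula gives a central angle δ ≈ 1.181 rad (67.7°) between the endpoints. The total great-circle distance is δ·R ≈ 1.181 × 3959 ≈ 4676 mi, so the target fraction is f = 1800/4676 ≈ 0.385.
Interpolate at f ≈ 0.385 with slerp weights a = sin((1−f)δ)/sin δ ≈ 0.718, b = sin(fδ)/sin δ ≈ 0.475.
p = a·p₁ + b·p₂ ≈ (-0.173, 0.592, -0.787); φ = arcsin(p_z) ≈ -51.94°, λ = atan2(p_y, p_x) ≈ 106.26°.

≈ 51.9°S, 106.3°E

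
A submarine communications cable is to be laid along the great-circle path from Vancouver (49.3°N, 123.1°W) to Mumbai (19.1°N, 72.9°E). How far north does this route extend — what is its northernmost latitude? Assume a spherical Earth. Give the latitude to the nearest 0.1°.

≈ 79.6°N

The great circle lies in the plane with unit normal n̂ = (p₁ × p₂)/|p₁ × p₂|.
Here n̂_z ≈ -0.181; the vertex latitude is φ_max = arccos|n̂_z| ≈ 79.6°.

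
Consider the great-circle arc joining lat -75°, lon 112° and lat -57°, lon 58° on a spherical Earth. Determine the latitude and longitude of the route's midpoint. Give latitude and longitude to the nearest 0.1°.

The haversine formula gives a central angle δ ≈ 0.467 rad (26.8°) between the endpoints.
Interpolate at f = 1/2 with slerp weights a = sin((1−f)δ)/sin δ ≈ 0.514, b = sin(fδ)/sin δ ≈ 0.514.
p = a·p₁ + b·p₂ ≈ (0.099, 0.361, -0.927); φ = arcsin(p_z) ≈ -68.04°, λ = atan2(p_y, p_x) ≈ 74.73°.

≈ lat -68.0°, lon 74.7°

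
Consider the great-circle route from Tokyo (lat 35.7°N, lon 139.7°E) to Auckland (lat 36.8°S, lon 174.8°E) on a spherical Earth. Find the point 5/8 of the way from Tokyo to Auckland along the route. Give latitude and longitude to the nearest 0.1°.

≈ lat 9.8°S, lon 160.9°E

The haversine formula gives a central angle δ ≈ 1.387 rad (79.5°) between the endpoints.
Interpolate at f = 5/8 with slerp weights a = sin((1−f)δ)/sin δ ≈ 0.506, b = sin(fδ)/sin δ ≈ 0.775.
p = a·p₁ + b·p₂ ≈ (-0.932, 0.322, -0.169); φ = arcsin(p_z) ≈ -9.76°, λ = atan2(p_y, p_x) ≈ 160.94°.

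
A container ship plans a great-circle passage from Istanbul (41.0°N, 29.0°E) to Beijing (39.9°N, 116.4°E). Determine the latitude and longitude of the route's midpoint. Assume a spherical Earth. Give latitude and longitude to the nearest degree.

≈ 50°N, 73°E

Write both endpoints as unit vectors p₁, p₂ with components (cos φ cos λ, cos φ sin λ, sin φ).
The central angle between the endpoints is δ = arccos(p₁·p₂) ≈ 1.107 rad (63.4°).
Interpolate at f = 1/2 with slerp weights a = sin((1−f)δ)/sin δ ≈ 0.588, b = sin(fδ)/sin δ ≈ 0.588.
p = a·p₁ + b·p₂ ≈ (0.187, 0.619, 0.763); φ = arcsin(p_z) ≈ 49.70°, λ = atan2(p_y, p_x) ≈ 73.15°.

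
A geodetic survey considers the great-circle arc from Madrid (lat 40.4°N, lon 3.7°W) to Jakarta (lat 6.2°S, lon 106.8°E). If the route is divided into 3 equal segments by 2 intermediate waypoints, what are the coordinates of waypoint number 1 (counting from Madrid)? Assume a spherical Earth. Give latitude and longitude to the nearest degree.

From cos δ = sin φ₁ sin φ₂ + cos φ₁ cos φ₂ cos Δλ, the central angle is δ ≈ 1.913 rad (109.6°).
Interpolate at f = 1/3 with slerp weights a = sin((1−f)δ)/sin δ ≈ 1.015, b = sin(fδ)/sin δ ≈ 0.632.
p = a·p₁ + b·p₂ ≈ (0.590, 0.551, 0.590); φ = arcsin(p_z) ≈ 36.14°, λ = atan2(p_y, p_x) ≈ 43.06°.

≈ lat 36°N, lon 43°E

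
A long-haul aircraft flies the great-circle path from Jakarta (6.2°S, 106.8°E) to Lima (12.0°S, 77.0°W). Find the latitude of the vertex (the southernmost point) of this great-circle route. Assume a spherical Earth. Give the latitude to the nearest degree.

≈ 78°S

The great circle lies in the plane with unit normal n̂ = (p₁ × p₂)/|p₁ × p₂|.
Here n̂_z ≈ +0.202; the vertex latitude is φ_max = arccos|n̂_z| ≈ 78.3°.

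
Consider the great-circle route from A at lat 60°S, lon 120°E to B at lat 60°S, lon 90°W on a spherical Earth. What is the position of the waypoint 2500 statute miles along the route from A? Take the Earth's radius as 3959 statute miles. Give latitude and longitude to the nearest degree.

The haversine formula gives a central angle δ ≈ 1.008 rad (57.8°) between the endpoints. The total great-circle distance is δ·R ≈ 1.008 × 3959 ≈ 3991 mi, so the target fraction is f = 2500/3991 ≈ 0.626.
Interpolate at f ≈ 0.626 with slerp weights a = sin((1−f)δ)/sin δ ≈ 0.435, b = sin(fδ)/sin δ ≈ 0.698.
p = a·p₁ + b·p₂ ≈ (-0.109, -0.161, -0.981); φ = arcsin(p_z) ≈ -78.81°, λ = atan2(p_y, p_x) ≈ -124.07°.

≈ lat 79°S, lon 124°W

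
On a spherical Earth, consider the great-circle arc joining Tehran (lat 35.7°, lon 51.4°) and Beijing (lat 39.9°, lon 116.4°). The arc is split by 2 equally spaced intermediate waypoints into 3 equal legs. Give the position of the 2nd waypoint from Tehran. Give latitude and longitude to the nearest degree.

Write both endpoints as unit vectors p₁, p₂ with components (cos φ cos λ, cos φ sin λ, sin φ).
The central angle between the endpoints is δ = arccos(p₁·p₂) ≈ 0.879 rad (50.4°).
Interpolate at f = 2/3 with slerp weights a = sin((1−f)δ)/sin δ ≈ 0.375, b = sin(fδ)/sin δ ≈ 0.718.
p = a·p₁ + b·p₂ ≈ (-0.055, 0.732, 0.680); φ = arcsin(p_z) ≈ 42.81°, λ = atan2(p_y, p_x) ≈ 94.29°.

≈ lat 43°, lon 94°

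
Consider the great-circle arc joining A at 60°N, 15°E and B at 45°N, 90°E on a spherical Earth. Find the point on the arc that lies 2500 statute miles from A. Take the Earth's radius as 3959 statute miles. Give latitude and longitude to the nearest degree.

Convert each endpoint to a unit vector on the sphere (x = cos φ cos λ, y = cos φ sin λ, z = sin φ).
The central angle between the endpoints is δ = arccos(p₁·p₂) ≈ 0.790 rad (45.3°). The total great-circle distance is δ·R ≈ 0.790 × 3959 ≈ 3127 mi, so the target fraction is f = 2500/3127 ≈ 0.799.
Interpolate at f ≈ 0.799 with slerp weights a = sin((1−f)δ)/sin δ ≈ 0.222, b = sin(fδ)/sin δ ≈ 0.831.
p = a·p₁ + b·p₂ ≈ (0.107, 0.616, 0.780); φ = arcsin(p_z) ≈ 51.27°, λ = atan2(p_y, p_x) ≈ 80.13°.

≈ 51°N, 80°E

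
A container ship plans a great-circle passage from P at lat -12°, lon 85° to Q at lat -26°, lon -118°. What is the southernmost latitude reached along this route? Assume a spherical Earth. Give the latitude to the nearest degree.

≈ -60°

The great circle lies in the plane with unit normal n̂ = (p₁ × p₂)/|p₁ × p₂|.
Here n̂_z ≈ +0.494; the vertex latitude is φ_max = arccos|n̂_z| ≈ 60.4°.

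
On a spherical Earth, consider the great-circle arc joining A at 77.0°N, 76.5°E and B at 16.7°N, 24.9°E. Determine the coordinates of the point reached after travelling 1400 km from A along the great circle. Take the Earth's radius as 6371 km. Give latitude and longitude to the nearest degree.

The haversine formula gives a central angle δ ≈ 1.144 rad (65.6°) between the endpoints. The total great-circle distance is δ·R ≈ 1.144 × 6371 ≈ 7289 km, so the target fraction is f = 1400/7289 ≈ 0.192.
Interpolate at f ≈ 0.192 with slerp weights a = sin((1−f)δ)/sin δ ≈ 0.877, b = sin(fδ)/sin δ ≈ 0.239.
p = a·p₁ + b·p₂ ≈ (0.254, 0.288, 0.923); φ = arcsin(p_z) ≈ 67.40°, λ = atan2(p_y, p_x) ≈ 48.62°.

≈ 67°N, 49°E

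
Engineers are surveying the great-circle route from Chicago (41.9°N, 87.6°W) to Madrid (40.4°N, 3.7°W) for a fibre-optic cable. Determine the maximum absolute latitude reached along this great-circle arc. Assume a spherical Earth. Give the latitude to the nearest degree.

≈ 50°N

The great circle lies in the plane with unit normal n̂ = (p₁ × p₂)/|p₁ × p₂|.
Here n̂_z ≈ +0.648; the vertex latitude is φ_max = arccos|n̂_z| ≈ 49.6°.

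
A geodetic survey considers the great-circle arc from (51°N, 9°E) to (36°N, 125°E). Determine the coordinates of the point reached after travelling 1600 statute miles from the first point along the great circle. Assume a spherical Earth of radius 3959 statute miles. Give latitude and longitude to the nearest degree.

Convert each endpoint to a unit vector on the sphere (x = cos φ cos λ, y = cos φ sin λ, z = sin φ).
The central angle between the endpoints is δ = arccos(p₁·p₂) ≈ 1.335 rad (76.5°). The total great-circle distance is δ·R ≈ 1.335 × 3959 ≈ 5285 mi, so the target fraction is f = 1600/5285 ≈ 0.303.
Interpolate at f ≈ 0.303 with slerp weights a = sin((1−f)δ)/sin δ ≈ 0.825, b = sin(fδ)/sin δ ≈ 0.404.
p = a·p₁ + b·p₂ ≈ (0.325, 0.349, 0.879); φ = arcsin(p_z) ≈ 61.50°, λ = atan2(p_y, p_x) ≈ 47.05°.

≈ (62°N, 47°E)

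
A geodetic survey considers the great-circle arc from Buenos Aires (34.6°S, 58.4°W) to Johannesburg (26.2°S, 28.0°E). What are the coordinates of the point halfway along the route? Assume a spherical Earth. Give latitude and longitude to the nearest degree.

Convert each endpoint to a unit vector on the sphere (x = cos φ cos λ, y = cos φ sin λ, z = sin φ).
The central angle between the endpoints is δ = arccos(p₁·p₂) ≈ 1.269 rad (72.7°).
Interpolate at f = 1/2 with slerp weights a = sin((1−f)δ)/sin δ ≈ 0.621, b = sin(fδ)/sin δ ≈ 0.621.
p = a·p₁ + b·p₂ ≈ (0.760, -0.174, -0.627); φ = arcsin(p_z) ≈ -38.81°, λ = atan2(p_y, p_x) ≈ -12.88°.

≈ 39°S, 13°W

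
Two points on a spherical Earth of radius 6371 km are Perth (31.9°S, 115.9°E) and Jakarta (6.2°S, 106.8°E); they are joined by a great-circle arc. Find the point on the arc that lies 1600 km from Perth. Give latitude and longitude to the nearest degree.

Write both endpoints as unit vectors p₁, p₂ with components (cos φ cos λ, cos φ sin λ, sin φ).
The central angle between the endpoints is δ = arccos(p₁·p₂) ≈ 0.472 rad (27.1°). The total great-circle distance is δ·R ≈ 0.472 × 6371 ≈ 3010 km, so the target fraction is f = 1600/3010 ≈ 0.532.
Interpolate at f ≈ 0.532 with slerp weights a = sin((1−f)δ)/sin δ ≈ 0.482, b = sin(fδ)/sin δ ≈ 0.546.
p = a·p₁ + b·p₂ ≈ (-0.336, 0.888, -0.314); φ = arcsin(p_z) ≈ -18.29°, λ = atan2(p_y, p_x) ≈ 110.71°.

≈ 18°S, 111°E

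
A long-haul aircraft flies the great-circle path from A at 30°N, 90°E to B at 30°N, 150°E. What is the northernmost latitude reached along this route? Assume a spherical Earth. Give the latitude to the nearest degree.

The great circle lies in the plane with unit normal n̂ = (p₁ × p₂)/|p₁ × p₂|.
Here n̂_z ≈ +0.832; the vertex latitude is φ_max = arccos|n̂_z| ≈ 33.7°.

≈ 34°N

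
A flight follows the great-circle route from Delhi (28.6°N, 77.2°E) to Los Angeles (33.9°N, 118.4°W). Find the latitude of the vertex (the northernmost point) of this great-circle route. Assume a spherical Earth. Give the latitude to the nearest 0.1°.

≈ 77.4°N

The great circle lies in the plane with unit normal n̂ = (p₁ × p₂)/|p₁ × p₂|.
Here n̂_z ≈ +0.218; the vertex latitude is φ_max = arccos|n̂_z| ≈ 77.4°.
Check via Clairaut: cos φ_max = |cos φ₁| · sin C = cos(28.6°)·sin(14.4°) ≈ 0.218, again giving ≈ 77.4°.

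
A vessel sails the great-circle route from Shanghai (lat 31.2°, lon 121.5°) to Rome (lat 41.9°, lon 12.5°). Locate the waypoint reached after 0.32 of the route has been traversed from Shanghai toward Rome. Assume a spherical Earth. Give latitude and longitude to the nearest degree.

Write both endpoints as unit vectors p₁, p₂ with components (cos φ cos λ, cos φ sin λ, sin φ).
The central angle between the endpoints is δ = arccos(p₁·p₂) ≈ 1.432 rad (82.0°).
Interpolate at f = 0.32 with slerp weights a = sin((1−f)δ)/sin δ ≈ 0.835, b = sin(fδ)/sin δ ≈ 0.447.
p = a·p₁ + b·p₂ ≈ (-0.049, 0.681, 0.731); φ = arcsin(p_z) ≈ 46.95°, λ = atan2(p_y, p_x) ≈ 94.09°.

≈ lat 47°, lon 94°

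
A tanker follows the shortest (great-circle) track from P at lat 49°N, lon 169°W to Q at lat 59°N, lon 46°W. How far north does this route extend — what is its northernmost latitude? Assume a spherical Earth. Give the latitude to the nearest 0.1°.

The great circle lies in the plane with unit normal n̂ = (p₁ × p₂)/|p₁ × p₂|.
Here n̂_z ≈ +0.320; the vertex latitude is φ_max = arccos|n̂_z| ≈ 71.4°.

≈ 71.4°N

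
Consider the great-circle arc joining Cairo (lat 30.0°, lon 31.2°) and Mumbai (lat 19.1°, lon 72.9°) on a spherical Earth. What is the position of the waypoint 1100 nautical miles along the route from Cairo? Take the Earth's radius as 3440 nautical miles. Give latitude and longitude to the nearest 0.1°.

≈ lat 26.4°, lon 51.6°

Write both endpoints as unit vectors p₁, p₂ with components (cos φ cos λ, cos φ sin λ, sin φ).
The central angle between the endpoints is δ = arccos(p₁·p₂) ≈ 0.685 rad (39.2°). The total great-circle distance is δ·R ≈ 0.685 × 3440 ≈ 2355 nmi, so the target fraction is f = 1100/2355 ≈ 0.467.
Interpolate at f ≈ 0.467 with slerp weights a = sin((1−f)δ)/sin δ ≈ 0.564, b = sin(fδ)/sin δ ≈ 0.497.
p = a·p₁ + b·p₂ ≈ (0.556, 0.702, 0.445); φ = arcsin(p_z) ≈ 26.41°, λ = atan2(p_y, p_x) ≈ 51.62°.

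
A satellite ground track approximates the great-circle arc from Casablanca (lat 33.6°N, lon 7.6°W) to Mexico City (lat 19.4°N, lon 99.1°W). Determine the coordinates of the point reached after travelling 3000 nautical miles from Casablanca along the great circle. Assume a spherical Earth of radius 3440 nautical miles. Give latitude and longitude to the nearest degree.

Write both endpoints as unit vectors p₁, p₂ with components (cos φ cos λ, cos φ sin λ, sin φ).
The central angle between the endpoints is δ = arccos(p₁·p₂) ≈ 1.407 rad (80.6°). The total great-circle distance is δ·R ≈ 1.407 × 3440 ≈ 4839 nmi, so the target fraction is f = 3000/4839 ≈ 0.620.
Interpolate at f ≈ 0.620 with slerp weights a = sin((1−f)δ)/sin δ ≈ 0.517, b = sin(fδ)/sin δ ≈ 0.776.
p = a·p₁ + b·p₂ ≈ (0.311, -0.780, 0.544); φ = arcsin(p_z) ≈ 32.93°, λ = atan2(p_y, p_x) ≈ -68.28°.

≈ lat 33°N, lon 68°W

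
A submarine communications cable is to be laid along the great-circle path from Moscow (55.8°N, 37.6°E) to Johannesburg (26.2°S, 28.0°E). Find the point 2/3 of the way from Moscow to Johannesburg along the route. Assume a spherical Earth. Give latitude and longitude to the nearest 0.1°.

Convert each endpoint to a unit vector on the sphere (x = cos φ cos λ, y = cos φ sin λ, z = sin φ).
The central angle between the endpoints is δ = arccos(p₁·p₂) ≈ 1.438 rad (82.4°).
Interpolate at f = 2/3 with slerp weights a = sin((1−f)δ)/sin δ ≈ 0.465, b = sin(fδ)/sin δ ≈ 0.826.
p = a·p₁ + b·p₂ ≈ (0.861, 0.507, 0.020); φ = arcsin(p_z) ≈ 1.16°, λ = atan2(p_y, p_x) ≈ 30.50°.

≈ 1.2°N, 30.5°E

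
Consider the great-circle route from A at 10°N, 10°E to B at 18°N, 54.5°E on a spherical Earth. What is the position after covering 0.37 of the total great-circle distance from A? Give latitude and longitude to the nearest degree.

≈ 14°N, 26°E

The haversine formula gives a central angle δ ≈ 0.765 rad (43.8°) between the endpoints.
Interpolate at f = 0.37 with slerp weights a = sin((1−f)δ)/sin δ ≈ 0.669, b = sin(fδ)/sin δ ≈ 0.403.
p = a·p₁ + b·p₂ ≈ (0.872, 0.427, 0.241); φ = arcsin(p_z) ≈ 13.93°, λ = atan2(p_y, p_x) ≈ 26.08°.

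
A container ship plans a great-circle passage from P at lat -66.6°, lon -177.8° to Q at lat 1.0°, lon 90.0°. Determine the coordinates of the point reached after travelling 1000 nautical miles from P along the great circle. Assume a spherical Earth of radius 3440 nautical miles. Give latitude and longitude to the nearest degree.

From cos δ = sin φ₁ sin φ₂ + cos φ₁ cos φ₂ cos Δλ, the central angle is δ ≈ 1.602 rad (91.8°). The total great-circle distance is δ·R ≈ 1.602 × 3440 ≈ 5511 nmi, so the target fraction is f = 1000/5511 ≈ 0.181.
Interpolate at f ≈ 0.181 with slerp weights a = sin((1−f)δ)/sin δ ≈ 0.967, b = sin(fδ)/sin δ ≈ 0.287.
p = a·p₁ + b·p₂ ≈ (-0.384, 0.272, -0.882); φ = arcsin(p_z) ≈ -61.94°, λ = atan2(p_y, p_x) ≈ 144.67°.

≈ lat -62°, lon 145°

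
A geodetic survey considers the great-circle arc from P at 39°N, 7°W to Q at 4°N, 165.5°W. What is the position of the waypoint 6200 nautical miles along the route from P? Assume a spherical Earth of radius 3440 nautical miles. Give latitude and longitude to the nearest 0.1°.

Write both endpoints as unit vectors p₁, p₂ with components (cos φ cos λ, cos φ sin λ, sin φ).
The central angle between the endpoints is δ = arccos(p₁·p₂) ≈ 2.315 rad (132.6°). The total great-circle distance is δ·R ≈ 2.315 × 3440 ≈ 7964 nmi, so the target fraction is f = 6200/7964 ≈ 0.779.
Interpolate at f ≈ 0.779 with slerp weights a = sin((1−f)δ)/sin δ ≈ 0.667, b = sin(fδ)/sin δ ≈ 1.323.
p = a·p₁ + b·p₂ ≈ (-0.764, -0.394, 0.512); φ = arcsin(p_z) ≈ 30.79°, λ = atan2(p_y, p_x) ≈ -152.73°.

≈ 30.8°N, 152.7°W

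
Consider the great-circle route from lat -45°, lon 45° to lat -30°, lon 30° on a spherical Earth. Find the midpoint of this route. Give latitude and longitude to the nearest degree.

≈ lat -38°, lon 37°

The haversine formula gives a central angle δ ≈ 0.333 rad (19.1°) between the endpoints.
Interpolate at f = 1/2 with slerp weights a = sin((1−f)δ)/sin δ ≈ 0.507, b = sin(fδ)/sin δ ≈ 0.507.
p = a·p₁ + b·p₂ ≈ (0.634, 0.473, -0.612); φ = arcsin(p_z) ≈ -37.74°, λ = atan2(p_y, p_x) ≈ 36.74°.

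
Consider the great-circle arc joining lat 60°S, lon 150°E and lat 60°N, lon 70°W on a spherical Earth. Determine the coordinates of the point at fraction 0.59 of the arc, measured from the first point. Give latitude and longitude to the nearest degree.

Write both endpoints as unit vectors p₁, p₂ with components (cos φ cos λ, cos φ sin λ, sin φ).
The central angle between the endpoints is δ = arccos(p₁·p₂) ≈ 2.798 rad (160.3°).
Interpolate at f = 0.59 with slerp weights a = sin((1−f)δ)/sin δ ≈ 2.705, b = sin(fδ)/sin δ ≈ 2.958.
p = a·p₁ + b·p₂ ≈ (-0.666, -0.714, 0.219); φ = arcsin(p_z) ≈ 12.65°, λ = atan2(p_y, p_x) ≈ -133.01°.

≈ lat 13°N, lon 133°W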